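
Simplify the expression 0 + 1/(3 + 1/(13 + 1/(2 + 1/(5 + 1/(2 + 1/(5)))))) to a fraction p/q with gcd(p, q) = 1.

1763/5420

Work from the innermost term outward:
Start with 5.
2 + 1/(5/1) = 2 + 1/5 = 11/5
5 + 1/(11/5) = 5 + 5/11 = 60/11
2 + 1/(60/11) = 2 + 11/60 = 131/60
13 + 1/(131/60) = 13 + 60/131 = 1763/131
3 + 1/(1763/131) = 3 + 131/1763 = 5420/1763
0 + 1/(5420/1763) = 0 + 1763/5420 = 1763/5420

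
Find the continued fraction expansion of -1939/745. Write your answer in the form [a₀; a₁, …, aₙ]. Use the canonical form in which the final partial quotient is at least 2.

-1939 = -3·745 + 296, so a_0 = -3
745 = 2·296 + 153, so a_1 = 2
296 = 1·153 + 143, so a_2 = 1
153 = 1·143 + 10, so a_3 = 1
143 = 14·10 + 3, so a_4 = 14
10 = 3·3 + 1, so a_5 = 3
3 = 3·1 + 0, so a_6 = 3

[-3; 2, 1, 1, 14, 3, 3]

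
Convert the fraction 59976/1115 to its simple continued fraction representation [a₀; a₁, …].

[53; 1, 3, 1, 3, 3, 1, 13]

59976 = 53·1115 + 881, so a_0 = 53
1115 = 1·881 + 234, so a_1 = 1
881 = 3·234 + 179, so a_2 = 3
234 = 1·179 + 55, so a_3 = 1
179 = 3·55 + 14, so a_4 = 3
55 = 3·14 + 13, so a_5 = 3
14 = 1·13 + 1, so a_6 = 1
13 = 13·1 + 0, so a_7 = 13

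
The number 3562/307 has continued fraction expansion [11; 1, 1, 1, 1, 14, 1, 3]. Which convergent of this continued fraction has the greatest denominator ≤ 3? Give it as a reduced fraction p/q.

35/3

List convergents until the denominator exceeds the bound:
a_0 = 11: 11/1  (≤ bound)
a_1 = 1: 12/1  (≤ bound)
a_2 = 1: 23/2  (≤ bound)
a_3 = 1: 35/3  (≤ bound)
a_4 = 1: 58/5  (> 3, stop)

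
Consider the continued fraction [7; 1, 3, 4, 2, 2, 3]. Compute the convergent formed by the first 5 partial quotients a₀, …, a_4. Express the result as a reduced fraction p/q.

Use the convergent recurrence hₖ = aₖ·hₖ₋₁ + hₖ₋₂ (and likewise for the denominators kₖ):
a_0 = 7: 7/1
a_1 = 1: 8/1
a_2 = 3: 31/4
a_3 = 4: 132/17
a_4 = 2: 295/38

295/38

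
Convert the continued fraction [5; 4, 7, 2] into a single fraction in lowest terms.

325/62

Build up convergents one term at a time:
a_0 = 5: 5/1
a_1 = 4: 21/4
a_2 = 7: 152/29
a_3 = 2: 325/62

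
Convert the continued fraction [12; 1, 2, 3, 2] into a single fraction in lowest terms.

Use the convergent recurrence hₖ = aₖ·hₖ₋₁ + hₖ₋₂ (and likewise for the denominators kₖ):
a_0 = 12: 12/1
a_1 = 1: 13/1
a_2 = 2: 38/3
a_3 = 3: 127/10
a_4 = 2: 292/23

292/23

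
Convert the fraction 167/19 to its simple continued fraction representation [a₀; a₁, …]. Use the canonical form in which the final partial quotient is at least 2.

167 ÷ 19 → quotient 8, remainder 15
19 ÷ 15 → quotient 1, remainder 4
15 ÷ 4 → quotient 3, remainder 3
4 ÷ 3 → quotient 1, remainder 1
3 ÷ 1 → quotient 3, remainder 0

[8; 1, 3, 1, 3]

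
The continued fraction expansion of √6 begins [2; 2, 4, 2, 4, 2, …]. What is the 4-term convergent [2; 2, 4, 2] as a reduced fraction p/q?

49/20

a_0 = 2: 2/1
a_1 = 2: 5/2
a_2 = 4: 22/9
a_3 = 2: 49/20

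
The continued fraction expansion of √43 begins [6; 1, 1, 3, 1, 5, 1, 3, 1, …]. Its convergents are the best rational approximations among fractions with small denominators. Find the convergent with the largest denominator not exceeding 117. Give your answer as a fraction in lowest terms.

a_0 = 6: 6/1  (≤ bound)
a_1 = 1: 7/1  (≤ bound)
a_2 = 1: 13/2  (≤ bound)
a_3 = 3: 46/7  (≤ bound)
a_4 = 1: 59/9  (≤ bound)
a_5 = 5: 341/52  (≤ bound)
a_6 = 1: 400/61  (≤ bound)
a_7 = 3: 1541/235  (> 117, stop)

400/61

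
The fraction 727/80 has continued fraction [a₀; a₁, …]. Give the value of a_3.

727 ÷ 80 → quotient 9, remainder 7
80 ÷ 7 → quotient 11, remainder 3
7 ÷ 3 → quotient 2, remainder 1
3 ÷ 1 → quotient 3, remainder 0

3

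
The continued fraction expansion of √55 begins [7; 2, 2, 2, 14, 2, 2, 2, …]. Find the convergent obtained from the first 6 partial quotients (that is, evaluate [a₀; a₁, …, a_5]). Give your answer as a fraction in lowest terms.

2655/358

a_0 = 7: 7/1
a_1 = 2: 15/2
a_2 = 2: 37/5
a_3 = 2: 89/12
a_4 = 14: 1283/173
a_5 = 2: 2655/358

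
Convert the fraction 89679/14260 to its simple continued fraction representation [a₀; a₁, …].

⌊89679/14260⌋ = 6, remainder 4119
⌊14260/4119⌋ = 3, remainder 1903
⌊4119/1903⌋ = 2, remainder 313
⌊1903/313⌋ = 6, remainder 25
⌊313/25⌋ = 12, remainder 13
⌊25/13⌋ = 1, remainder 12
⌊13/12⌋ = 1, remainder 1
⌊12/1⌋ = 12, remainder 0

[6; 3, 2, 6, 12, 1, 1, 12]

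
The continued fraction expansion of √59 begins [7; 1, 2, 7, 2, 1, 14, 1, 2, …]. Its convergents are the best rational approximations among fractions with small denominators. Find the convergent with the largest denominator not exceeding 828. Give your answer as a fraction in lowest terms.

a_0 = 7: 7/1  (≤ bound)
a_1 = 1: 8/1  (≤ bound)
a_2 = 2: 23/3  (≤ bound)
a_3 = 7: 169/22  (≤ bound)
a_4 = 2: 361/47  (≤ bound)
a_5 = 1: 530/69  (≤ bound)
a_6 = 14: 7781/1013  (> 828, stop)

530/69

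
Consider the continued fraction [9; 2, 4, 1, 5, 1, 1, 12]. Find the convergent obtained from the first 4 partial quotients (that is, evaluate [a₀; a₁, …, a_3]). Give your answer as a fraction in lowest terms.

a_0 = 9: 9/1
a_1 = 2: 19/2
a_2 = 4: 85/9
a_3 = 1: 104/11

104/11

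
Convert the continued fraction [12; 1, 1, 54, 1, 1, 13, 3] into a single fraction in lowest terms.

Compute successive convergents:
a_0 = 12: 12/1
a_1 = 1: 13/1
a_2 = 1: 25/2
a_3 = 54: 1363/109
a_4 = 1: 1388/111
a_5 = 1: 2751/220
a_6 = 13: 37151/2971
a_7 = 3: 114204/9133

114204/9133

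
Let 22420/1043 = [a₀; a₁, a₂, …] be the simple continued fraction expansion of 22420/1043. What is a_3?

22420 = 21·1043 + 517, so a_0 = 21
1043 = 2·517 + 9, so a_1 = 2
517 = 57·9 + 4, so a_2 = 57
9 = 2·4 + 1, so a_3 = 2

2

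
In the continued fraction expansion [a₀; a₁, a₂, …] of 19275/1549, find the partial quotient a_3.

19275 = 12·1549 + 687, so a_0 = 12
1549 = 2·687 + 175, so a_1 = 2
687 = 3·175 + 162, so a_2 = 3
175 = 1·162 + 13, so a_3 = 1

1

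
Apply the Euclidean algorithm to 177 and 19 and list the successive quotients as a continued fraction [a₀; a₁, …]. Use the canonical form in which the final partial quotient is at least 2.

[9; 3, 6]

Run the Euclidean algorithm, recording each quotient:
177 = 9·19 + 6, so a_0 = 9
19 = 3·6 + 1, so a_1 = 3
6 = 6·1 + 0, so a_2 = 6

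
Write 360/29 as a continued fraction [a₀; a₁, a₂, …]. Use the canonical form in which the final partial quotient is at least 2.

360 ÷ 29 → quotient 12, remainder 12
29 ÷ 12 → quotient 2, remainder 5
12 ÷ 5 → quotient 2, remainder 2
5 ÷ 2 → quotient 2, remainder 1
2 ÷ 1 → quotient 2, remainder 0

[12; 2, 2, 2, 2]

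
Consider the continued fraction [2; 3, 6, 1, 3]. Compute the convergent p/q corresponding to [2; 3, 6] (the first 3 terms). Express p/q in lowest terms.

Use the convergent recurrence hₖ = aₖ·hₖ₋₁ + hₖ₋₂ (and likewise for the denominators kₖ):
a_0 = 2: 2/1
a_1 = 3: 7/3
a_2 = 6: 44/19

44/19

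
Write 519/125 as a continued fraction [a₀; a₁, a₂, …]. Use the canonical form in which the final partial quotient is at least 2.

[4; 6, 1, 1, 2, 1, 2]

Run the Euclidean algorithm, recording each quotient:
⌊519/125⌋ = 4, remainder 19
⌊125/19⌋ = 6, remainder 11
⌊19/11⌋ = 1, remainder 8
⌊11/8⌋ = 1, remainder 3
⌊8/3⌋ = 2, remainder 2
⌊3/2⌋ = 1, remainder 1
⌊2/1⌋ = 2, remainder 0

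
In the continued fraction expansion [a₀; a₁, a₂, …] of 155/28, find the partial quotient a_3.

155 ÷ 28 → quotient 5, remainder 15
28 ÷ 15 → quotient 1, remainder 13
15 ÷ 13 → quotient 1, remainder 2
13 ÷ 2 → quotient 6, remainder 1

6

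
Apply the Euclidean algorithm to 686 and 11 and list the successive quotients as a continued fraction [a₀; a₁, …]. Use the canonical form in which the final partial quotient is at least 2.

686 ÷ 11 → quotient 62, remainder 4
11 ÷ 4 → quotient 2, remainder 3
4 ÷ 3 → quotient 1, remainder 1
3 ÷ 1 → quotient 3, remainder 0

[62; 2, 1, 3]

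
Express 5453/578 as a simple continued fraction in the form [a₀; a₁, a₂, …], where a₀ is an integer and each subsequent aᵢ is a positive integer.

⌊5453/578⌋ = 9, remainder 251
⌊578/251⌋ = 2, remainder 76
⌊251/76⌋ = 3, remainder 23
⌊76/23⌋ = 3, remainder 7
⌊23/7⌋ = 3, remainder 2
⌊7/2⌋ = 3, remainder 1
⌊2/1⌋ = 2, remainder 0

[9; 2, 3, 3, 3, 3, 2]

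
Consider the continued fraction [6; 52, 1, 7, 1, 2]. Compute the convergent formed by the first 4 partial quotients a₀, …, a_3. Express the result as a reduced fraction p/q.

a_0 = 6: 6/1
a_1 = 52: 313/52
a_2 = 1: 319/53
a_3 = 7: 2546/423

2546/423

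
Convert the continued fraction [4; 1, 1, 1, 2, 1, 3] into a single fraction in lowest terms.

a_0 = 4: 4/1
a_1 = 1: 5/1
a_2 = 1: 9/2
a_3 = 1: 14/3
a_4 = 2: 37/8
a_5 = 1: 51/11
a_6 = 3: 190/41

190/41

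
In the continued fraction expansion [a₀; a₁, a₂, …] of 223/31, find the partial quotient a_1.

5

Apply division with remainder until the remainder is 0:
⌊223/31⌋ = 7, remainder 6
⌊31/6⌋ = 5, remainder 1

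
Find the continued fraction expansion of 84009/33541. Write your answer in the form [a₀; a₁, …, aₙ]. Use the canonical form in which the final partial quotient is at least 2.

[2; 1, 1, 53, 12, 1, 1, 12]

Run the Euclidean algorithm, recording each quotient:
⌊84009/33541⌋ = 2, remainder 16927
⌊33541/16927⌋ = 1, remainder 16614
⌊16927/16614⌋ = 1, remainder 313
⌊16614/313⌋ = 53, remainder 25
⌊313/25⌋ = 12, remainder 13
⌊25/13⌋ = 1, remainder 12
⌊13/12⌋ = 1, remainder 1
⌊12/1⌋ = 12, remainder 0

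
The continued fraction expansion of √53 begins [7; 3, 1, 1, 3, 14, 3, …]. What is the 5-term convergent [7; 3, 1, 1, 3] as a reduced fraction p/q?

182/25

Start with 3.
1 + 1/(3/1) = 1 + 1/3 = 4/3
1 + 1/(4/3) = 1 + 3/4 = 7/4
3 + 1/(7/4) = 3 + 4/7 = 25/7
7 + 1/(25/7) = 7 + 7/25 = 182/25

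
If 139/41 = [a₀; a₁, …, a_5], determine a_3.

139 = 3·41 + 16, so a_0 = 3
41 = 2·16 + 9, so a_1 = 2
16 = 1·9 + 7, so a_2 = 1
9 = 1·7 + 2, so a_3 = 1

1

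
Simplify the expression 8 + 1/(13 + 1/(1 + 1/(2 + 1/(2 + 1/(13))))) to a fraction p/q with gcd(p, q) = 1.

10406/1289

Start with 13.
2 + 1/(13/1) = 2 + 1/13 = 27/13
2 + 1/(27/13) = 2 + 13/27 = 67/27
1 + 1/(67/27) = 1 + 27/67 = 94/67
13 + 1/(94/67) = 13 + 67/94 = 1289/94
8 + 1/(1289/94) = 8 + 94/1289 = 10406/1289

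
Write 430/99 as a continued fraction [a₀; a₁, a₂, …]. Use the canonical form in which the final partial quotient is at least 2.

430 = 4·99 + 34, so a_0 = 4
99 = 2·34 + 31, so a_1 = 2
34 = 1·31 + 3, so a_2 = 1
31 = 10·3 + 1, so a_3 = 10
3 = 3·1 + 0, so a_4 = 3

[4; 2, 1, 10, 3]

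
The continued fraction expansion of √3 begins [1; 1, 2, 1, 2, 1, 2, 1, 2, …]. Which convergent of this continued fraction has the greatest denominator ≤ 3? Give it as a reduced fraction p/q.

5/3

a_0 = 1: 1/1  (≤ bound)
a_1 = 1: 2/1  (≤ bound)
a_2 = 2: 5/3  (≤ bound)
a_3 = 1: 7/4  (> 3, stop)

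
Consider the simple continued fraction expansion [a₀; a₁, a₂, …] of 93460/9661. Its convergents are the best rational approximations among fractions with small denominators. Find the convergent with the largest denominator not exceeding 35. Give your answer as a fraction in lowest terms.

29/3

a_0 = 9: 9/1  (≤ bound)
a_1 = 1: 10/1  (≤ bound)
a_2 = 2: 29/3  (≤ bound)
a_3 = 14: 416/43  (> 35, stop)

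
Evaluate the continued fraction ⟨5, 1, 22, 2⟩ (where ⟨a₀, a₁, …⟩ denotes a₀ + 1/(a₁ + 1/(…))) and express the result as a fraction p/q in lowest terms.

Start with 2.
22 + 1/(2/1) = 22 + 1/2 = 45/2
1 + 1/(45/2) = 1 + 2/45 = 47/45
5 + 1/(47/45) = 5 + 45/47 = 280/47

280/47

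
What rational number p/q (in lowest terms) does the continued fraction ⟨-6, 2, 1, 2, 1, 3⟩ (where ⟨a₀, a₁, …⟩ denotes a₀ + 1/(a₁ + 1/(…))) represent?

a_0 = -6: -6/1
a_1 = 2: -11/2
a_2 = 1: -17/3
a_3 = 2: -45/8
a_4 = 1: -62/11
a_5 = 3: -231/41

-231/41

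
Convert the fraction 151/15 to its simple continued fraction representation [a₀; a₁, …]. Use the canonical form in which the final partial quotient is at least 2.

[10; 15]

Apply division with remainder until the remainder is 0:
151 ÷ 15 → quotient 10, remainder 1
15 ÷ 1 → quotient 15, remainder 0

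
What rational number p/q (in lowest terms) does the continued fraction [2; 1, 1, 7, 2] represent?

81/32

a_0 = 2: 2/1
a_1 = 1: 3/1
a_2 = 1: 5/2
a_3 = 7: 38/15
a_4 = 2: 81/32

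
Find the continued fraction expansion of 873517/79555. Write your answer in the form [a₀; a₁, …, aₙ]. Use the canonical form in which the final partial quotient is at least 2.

Repeatedly divide and take the remainder:
873517 = 10·79555 + 77967, so a_0 = 10
79555 = 1·77967 + 1588, so a_1 = 1
77967 = 49·1588 + 155, so a_2 = 49
1588 = 10·155 + 38, so a_3 = 10
155 = 4·38 + 3, so a_4 = 4
38 = 12·3 + 2, so a_5 = 12
3 = 1·2 + 1, so a_6 = 1
2 = 2·1 + 0, so a_7 = 2

[10; 1, 49, 10, 4, 12, 1, 2]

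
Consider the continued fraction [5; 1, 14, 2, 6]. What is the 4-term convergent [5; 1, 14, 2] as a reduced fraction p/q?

184/31

Starting at the tail and folding back:
Start with 2.
14 + 1/(2/1) = 14 + 1/2 = 29/2
1 + 1/(29/2) = 1 + 2/29 = 31/29
5 + 1/(31/29) = 5 + 29/31 = 184/31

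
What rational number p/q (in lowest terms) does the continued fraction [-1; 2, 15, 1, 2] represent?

Use the convergent recurrence hₖ = aₖ·hₖ₋₁ + hₖ₋₂ (and likewise for the denominators kₖ):
a_0 = -1: -1/1
a_1 = 2: -1/2
a_2 = 15: -16/31
a_3 = 1: -17/33
a_4 = 2: -50/97

-50/97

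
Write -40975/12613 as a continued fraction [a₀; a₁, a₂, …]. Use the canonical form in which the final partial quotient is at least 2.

-40975 ÷ 12613 → quotient -4, remainder 9477
12613 ÷ 9477 → quotient 1, remainder 3136
9477 ÷ 3136 → quotient 3, remainder 69
3136 ÷ 69 → quotient 45, remainder 31
69 ÷ 31 → quotient 2, remainder 7
31 ÷ 7 → quotient 4, remainder 3
7 ÷ 3 → quotient 2, remainder 1
3 ÷ 1 → quotient 3, remainder 0

[-4; 1, 3, 45, 2, 4, 2, 3]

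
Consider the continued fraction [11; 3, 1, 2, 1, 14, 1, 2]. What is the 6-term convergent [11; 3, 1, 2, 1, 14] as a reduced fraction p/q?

Start with 14.
1 + 1/(14/1) = 1 + 1/14 = 15/14
2 + 1/(15/14) = 2 + 14/15 = 44/15
1 + 1/(44/15) = 1 + 15/44 = 59/44
3 + 1/(59/44) = 3 + 44/59 = 221/59
11 + 1/(221/59) = 11 + 59/221 = 2490/221

2490/221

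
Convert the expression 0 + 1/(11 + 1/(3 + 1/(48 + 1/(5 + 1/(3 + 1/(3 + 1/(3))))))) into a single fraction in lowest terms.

25474/288647

Collapse the nested fraction from the inside out:
Start with 3.
3 + 1/(3/1) = 3 + 1/3 = 10/3
3 + 1/(10/3) = 3 + 3/10 = 33/10
5 + 1/(33/10) = 5 + 10/33 = 175/33
48 + 1/(175/33) = 48 + 33/175 = 8433/175
3 + 1/(8433/175) = 3 + 175/8433 = 25474/8433
11 + 1/(25474/8433) = 11 + 8433/25474 = 288647/25474
0 + 1/(288647/25474) = 0 + 25474/288647 = 25474/288647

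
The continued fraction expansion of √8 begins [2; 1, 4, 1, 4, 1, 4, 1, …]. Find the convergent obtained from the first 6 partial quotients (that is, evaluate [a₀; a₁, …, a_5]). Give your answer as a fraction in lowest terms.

a_0 = 2: 2/1
a_1 = 1: 3/1
a_2 = 4: 14/5
a_3 = 1: 17/6
a_4 = 4: 82/29
a_5 = 1: 99/35

99/35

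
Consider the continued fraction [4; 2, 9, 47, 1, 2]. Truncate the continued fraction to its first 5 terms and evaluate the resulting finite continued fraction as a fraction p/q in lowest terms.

4089/914

Starting at the tail and folding back:
Start with 1.
47 + 1/(1/1) = 47 + 1/1 = 48/1
9 + 1/(48/1) = 9 + 1/48 = 433/48
2 + 1/(433/48) = 2 + 48/433 = 914/433
4 + 1/(914/433) = 4 + 433/914 = 4089/914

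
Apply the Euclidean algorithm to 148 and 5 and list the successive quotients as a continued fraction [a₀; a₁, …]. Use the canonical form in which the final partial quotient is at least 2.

⌊148/5⌋ = 29, remainder 3
⌊5/3⌋ = 1, remainder 2
⌊3/2⌋ = 1, remainder 1
⌊2/1⌋ = 2, remainder 0

[29; 1, 1, 2]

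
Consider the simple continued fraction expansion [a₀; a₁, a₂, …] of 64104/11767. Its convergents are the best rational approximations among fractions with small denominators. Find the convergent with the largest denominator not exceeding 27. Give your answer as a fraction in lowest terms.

49/9

a_0 = 5: 5/1  (≤ bound)
a_1 = 2: 11/2  (≤ bound)
a_2 = 4: 49/9  (≤ bound)
a_3 = 3: 158/29  (> 27, stop)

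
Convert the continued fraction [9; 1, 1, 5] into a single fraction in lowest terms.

105/11

Work from the innermost term outward:
Start with 5.
1 + 1/(5/1) = 1 + 1/5 = 6/5
1 + 1/(6/5) = 1 + 5/6 = 11/6
9 + 1/(11/6) = 9 + 6/11 = 105/11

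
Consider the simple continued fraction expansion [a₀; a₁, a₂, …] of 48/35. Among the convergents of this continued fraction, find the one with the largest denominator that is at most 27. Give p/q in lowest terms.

11/8

a_0 = 1: 1/1  (≤ bound)
a_1 = 2: 3/2  (≤ bound)
a_2 = 1: 4/3  (≤ bound)
a_3 = 2: 11/8  (≤ bound)
a_4 = 4: 48/35  (> 27, stop)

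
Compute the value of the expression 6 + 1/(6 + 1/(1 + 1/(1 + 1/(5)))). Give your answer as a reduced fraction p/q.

Compute successive convergents:
a_0 = 6: 6/1
a_1 = 6: 37/6
a_2 = 1: 43/7
a_3 = 1: 80/13
a_4 = 5: 443/72

443/72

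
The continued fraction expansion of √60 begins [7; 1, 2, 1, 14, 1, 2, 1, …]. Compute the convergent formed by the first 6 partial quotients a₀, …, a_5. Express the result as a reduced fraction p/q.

a_0 = 7: 7/1
a_1 = 1: 8/1
a_2 = 2: 23/3
a_3 = 1: 31/4
a_4 = 14: 457/59
a_5 = 1: 488/63

488/63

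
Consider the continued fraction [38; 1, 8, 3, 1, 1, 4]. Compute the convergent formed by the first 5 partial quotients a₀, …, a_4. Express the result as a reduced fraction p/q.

Use the convergent recurrence hₖ = aₖ·hₖ₋₁ + hₖ₋₂ (and likewise for the denominators kₖ):
a_0 = 38: 38/1
a_1 = 1: 39/1
a_2 = 8: 350/9
a_3 = 3: 1089/28
a_4 = 1: 1439/37

1439/37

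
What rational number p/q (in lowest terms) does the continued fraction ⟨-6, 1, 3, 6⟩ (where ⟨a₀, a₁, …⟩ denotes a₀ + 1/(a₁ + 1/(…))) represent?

Start with 6.
3 + 1/(6/1) = 3 + 1/6 = 19/6
1 + 1/(19/6) = 1 + 6/19 = 25/19
-6 + 1/(25/19) = -6 + 19/25 = -131/25

-131/25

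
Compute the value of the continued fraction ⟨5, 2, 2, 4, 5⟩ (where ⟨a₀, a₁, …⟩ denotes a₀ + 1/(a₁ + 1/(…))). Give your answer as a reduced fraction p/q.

Starting at the tail and folding back:
Start with 5.
4 + 1/(5/1) = 4 + 1/5 = 21/5
2 + 1/(21/5) = 2 + 5/21 = 47/21
2 + 1/(47/21) = 2 + 21/47 = 115/47
5 + 1/(115/47) = 5 + 47/115 = 622/115

622/115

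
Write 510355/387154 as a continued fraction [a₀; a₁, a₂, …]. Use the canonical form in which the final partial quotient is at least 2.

[1; 3, 7, 51, 49, 7]

Repeatedly divide and take the remainder:
510355 = 1·387154 + 123201, so a_0 = 1
387154 = 3·123201 + 17551, so a_1 = 3
123201 = 7·17551 + 344, so a_2 = 7
17551 = 51·344 + 7, so a_3 = 51
344 = 49·7 + 1, so a_4 = 49
7 = 7·1 + 0, so a_5 = 7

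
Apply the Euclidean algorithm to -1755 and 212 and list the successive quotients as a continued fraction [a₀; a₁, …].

[-9; 1, 2, 1, 1, 2, 5, 2]

Apply division with remainder until the remainder is 0:
⌊-1755/212⌋ = -9, remainder 153
⌊212/153⌋ = 1, remainder 59
⌊153/59⌋ = 2, remainder 35
⌊59/35⌋ = 1, remainder 24
⌊35/24⌋ = 1, remainder 11
⌊24/11⌋ = 2, remainder 2
⌊11/2⌋ = 5, remainder 1
⌊2/1⌋ = 2, remainder 0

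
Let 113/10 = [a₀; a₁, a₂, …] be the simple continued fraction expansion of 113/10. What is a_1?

3

113 = 11·10 + 3, so a_0 = 11
10 = 3·3 + 1, so a_1 = 3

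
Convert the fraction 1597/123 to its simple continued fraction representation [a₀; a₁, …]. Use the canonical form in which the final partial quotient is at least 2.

[12; 1, 60, 2]

Apply division with remainder until the remainder is 0:
1597 ÷ 123 → quotient 12, remainder 121
123 ÷ 121 → quotient 1, remainder 2
121 ÷ 2 → quotient 60, remainder 1
2 ÷ 1 → quotient 2, remainder 0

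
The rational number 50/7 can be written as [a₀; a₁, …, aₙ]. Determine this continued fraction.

[7; 7]

Apply division with remainder until the remainder is 0:
⌊50/7⌋ = 7, remainder 1
⌊7/1⌋ = 7, remainder 0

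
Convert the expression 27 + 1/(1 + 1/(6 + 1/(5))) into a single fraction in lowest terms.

1003/36

Start with 5.
6 + 1/(5/1) = 6 + 1/5 = 31/5
1 + 1/(31/5) = 1 + 5/31 = 36/31
27 + 1/(36/31) = 27 + 31/36 = 1003/36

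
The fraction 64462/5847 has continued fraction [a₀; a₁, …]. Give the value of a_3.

11

Apply division with remainder until the remainder is 0:
64462 ÷ 5847 → quotient 11, remainder 145
5847 ÷ 145 → quotient 40, remainder 47
145 ÷ 47 → quotient 3, remainder 4
47 ÷ 4 → quotient 11, remainder 3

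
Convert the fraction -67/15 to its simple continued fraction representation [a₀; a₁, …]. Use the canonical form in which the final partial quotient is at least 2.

⌊-67/15⌋ = -5, remainder 8
⌊15/8⌋ = 1, remainder 7
⌊8/7⌋ = 1, remainder 1
⌊7/1⌋ = 7, remainder 0

[-5; 1, 1, 7]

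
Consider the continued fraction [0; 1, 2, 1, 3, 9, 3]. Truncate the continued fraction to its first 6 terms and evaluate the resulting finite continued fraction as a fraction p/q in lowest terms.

102/139

Build up convergents one term at a time:
a_0 = 0: 0/1
a_1 = 1: 1/1
a_2 = 2: 2/3
a_3 = 1: 3/4
a_4 = 3: 11/15
a_5 = 9: 102/139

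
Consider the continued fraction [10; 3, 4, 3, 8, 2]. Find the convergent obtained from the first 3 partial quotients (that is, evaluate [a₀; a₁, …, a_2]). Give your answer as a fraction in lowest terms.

a_0 = 10: 10/1
a_1 = 3: 31/3
a_2 = 4: 134/13

134/13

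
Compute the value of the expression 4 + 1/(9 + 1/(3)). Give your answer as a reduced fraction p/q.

115/28

a_0 = 4: 4/1
a_1 = 9: 37/9
a_2 = 3: 115/28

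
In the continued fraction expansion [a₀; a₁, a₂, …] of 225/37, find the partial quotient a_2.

Run the Euclidean algorithm, recording each quotient:
225 = 6·37 + 3, so a_0 = 6
37 = 12·3 + 1, so a_1 = 12
3 = 3·1 + 0, so a_2 = 3

3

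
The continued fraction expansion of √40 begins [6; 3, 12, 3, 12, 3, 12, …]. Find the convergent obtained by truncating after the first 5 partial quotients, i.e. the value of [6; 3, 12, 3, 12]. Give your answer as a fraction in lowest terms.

a_0 = 6: 6/1
a_1 = 3: 19/3
a_2 = 12: 234/37
a_3 = 3: 721/114
a_4 = 12: 8886/1405

8886/1405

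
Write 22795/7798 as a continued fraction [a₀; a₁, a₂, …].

22795 = 2·7798 + 7199, so a_0 = 2
7798 = 1·7199 + 599, so a_1 = 1
7199 = 12·599 + 11, so a_2 = 12
599 = 54·11 + 5, so a_3 = 54
11 = 2·5 + 1, so a_4 = 2
5 = 5·1 + 0, so a_5 = 5

[2; 1, 12, 54, 2, 5]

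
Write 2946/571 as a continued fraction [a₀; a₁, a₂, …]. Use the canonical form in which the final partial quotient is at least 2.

⌊2946/571⌋ = 5, remainder 91
⌊571/91⌋ = 6, remainder 25
⌊91/25⌋ = 3, remainder 16
⌊25/16⌋ = 1, remainder 9
⌊16/9⌋ = 1, remainder 7
⌊9/7⌋ = 1, remainder 2
⌊7/2⌋ = 3, remainder 1
⌊2/1⌋ = 2, remainder 0

[5; 6, 3, 1, 1, 1, 3, 2]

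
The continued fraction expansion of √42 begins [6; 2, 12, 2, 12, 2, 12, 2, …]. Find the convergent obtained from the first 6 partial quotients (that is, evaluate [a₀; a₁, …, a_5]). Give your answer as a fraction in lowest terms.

8749/1350

Compute successive convergents:
a_0 = 6: 6/1
a_1 = 2: 13/2
a_2 = 12: 162/25
a_3 = 2: 337/52
a_4 = 12: 4206/649
a_5 = 2: 8749/1350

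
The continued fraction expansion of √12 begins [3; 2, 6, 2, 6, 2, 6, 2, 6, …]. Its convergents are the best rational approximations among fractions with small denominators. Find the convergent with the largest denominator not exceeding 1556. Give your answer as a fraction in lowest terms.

a_0 = 3: 3/1  (≤ bound)
a_1 = 2: 7/2  (≤ bound)
a_2 = 6: 45/13  (≤ bound)
a_3 = 2: 97/28  (≤ bound)
a_4 = 6: 627/181  (≤ bound)
a_5 = 2: 1351/390  (≤ bound)
a_6 = 6: 8733/2521  (> 1556, stop)

1351/390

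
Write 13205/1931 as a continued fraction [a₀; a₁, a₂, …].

Run the Euclidean algorithm, recording each quotient:
13205 ÷ 1931 → quotient 6, remainder 1619
1931 ÷ 1619 → quotient 1, remainder 312
1619 ÷ 312 → quotient 5, remainder 59
312 ÷ 59 → quotient 5, remainder 17
59 ÷ 17 → quotient 3, remainder 8
17 ÷ 8 → quotient 2, remainder 1
8 ÷ 1 → quotient 8, remainder 0

[6; 1, 5, 5, 3, 2, 8]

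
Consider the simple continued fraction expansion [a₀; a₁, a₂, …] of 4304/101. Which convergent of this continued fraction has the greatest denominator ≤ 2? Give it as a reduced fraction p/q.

a_0 = 42: 42/1  (≤ bound)
a_1 = 1: 43/1  (≤ bound)
a_2 = 1: 85/2  (≤ bound)
a_3 = 1: 128/3  (> 2, stop)

85/2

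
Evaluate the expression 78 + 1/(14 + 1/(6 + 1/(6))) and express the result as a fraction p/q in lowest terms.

Starting at the tail and folding back:
Start with 6.
6 + 1/(6/1) = 6 + 1/6 = 37/6
14 + 1/(37/6) = 14 + 6/37 = 524/37
78 + 1/(524/37) = 78 + 37/524 = 40909/524

40909/524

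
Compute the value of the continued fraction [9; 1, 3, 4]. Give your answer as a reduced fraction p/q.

166/17

Collapse the nested fraction from the inside out:
Start with 4.
3 + 1/(4/1) = 3 + 1/4 = 13/4
1 + 1/(13/4) = 1 + 4/13 = 17/13
9 + 1/(17/13) = 9 + 13/17 = 166/17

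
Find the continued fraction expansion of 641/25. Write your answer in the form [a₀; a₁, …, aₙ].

Repeatedly divide and take the remainder:
641 = 25·25 + 16, so a_0 = 25
25 = 1·16 + 9, so a_1 = 1
16 = 1·9 + 7, so a_2 = 1
9 = 1·7 + 2, so a_3 = 1
7 = 3·2 + 1, so a_4 = 3
2 = 2·1 + 0, so a_5 = 2

[25; 1, 1, 1, 3, 2]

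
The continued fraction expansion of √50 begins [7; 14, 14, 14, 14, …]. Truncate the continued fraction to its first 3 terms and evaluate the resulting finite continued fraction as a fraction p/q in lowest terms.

a_0 = 7: 7/1
a_1 = 14: 99/14
a_2 = 14: 1393/197

1393/197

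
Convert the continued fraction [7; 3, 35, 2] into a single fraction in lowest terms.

1576/215

Start with 2.
35 + 1/(2/1) = 35 + 1/2 = 71/2
3 + 1/(71/2) = 3 + 2/71 = 215/71
7 + 1/(215/71) = 7 + 71/215 = 1576/215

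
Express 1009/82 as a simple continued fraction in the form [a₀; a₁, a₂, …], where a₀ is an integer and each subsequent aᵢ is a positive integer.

Run the Euclidean algorithm, recording each quotient:
1009 = 12·82 + 25, so a_0 = 12
82 = 3·25 + 7, so a_1 = 3
25 = 3·7 + 4, so a_2 = 3
7 = 1·4 + 3, so a_3 = 1
4 = 1·3 + 1, so a_4 = 1
3 = 3·1 + 0, so a_5 = 3

[12; 3, 3, 1, 1, 3]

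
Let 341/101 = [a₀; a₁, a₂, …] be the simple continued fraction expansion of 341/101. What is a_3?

Run the Euclidean algorithm, recording each quotient:
341 ÷ 101 → quotient 3, remainder 38
101 ÷ 38 → quotient 2, remainder 25
38 ÷ 25 → quotient 1, remainder 13
25 ÷ 13 → quotient 1, remainder 12

1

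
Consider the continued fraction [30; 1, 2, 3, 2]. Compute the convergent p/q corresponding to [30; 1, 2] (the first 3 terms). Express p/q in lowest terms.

92/3

Starting at the tail and folding back:
Start with 2.
1 + 1/(2/1) = 1 + 1/2 = 3/2
30 + 1/(3/2) = 30 + 2/3 = 92/3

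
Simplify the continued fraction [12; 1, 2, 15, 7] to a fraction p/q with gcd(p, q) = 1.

Starting at the tail and folding back:
Start with 7.
15 + 1/(7/1) = 15 + 1/7 = 106/7
2 + 1/(106/7) = 2 + 7/106 = 219/106
1 + 1/(219/106) = 1 + 106/219 = 325/219
12 + 1/(325/219) = 12 + 219/325 = 4119/325

4119/325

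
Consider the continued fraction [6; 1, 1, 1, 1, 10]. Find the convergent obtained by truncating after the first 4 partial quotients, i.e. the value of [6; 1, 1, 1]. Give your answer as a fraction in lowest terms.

20/3

a_0 = 6: 6/1
a_1 = 1: 7/1
a_2 = 1: 13/2
a_3 = 1: 20/3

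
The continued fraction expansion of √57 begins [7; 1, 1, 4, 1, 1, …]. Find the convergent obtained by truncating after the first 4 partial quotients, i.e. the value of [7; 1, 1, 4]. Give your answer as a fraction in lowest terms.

68/9

Use the convergent recurrence hₖ = aₖ·hₖ₋₁ + hₖ₋₂ (and likewise for the denominators kₖ):
a_0 = 7: 7/1
a_1 = 1: 8/1
a_2 = 1: 15/2
a_3 = 4: 68/9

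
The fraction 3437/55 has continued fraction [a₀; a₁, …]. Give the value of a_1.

2

Repeatedly divide and take the remainder:
3437 ÷ 55 → quotient 62, remainder 27
55 ÷ 27 → quotient 2, remainder 1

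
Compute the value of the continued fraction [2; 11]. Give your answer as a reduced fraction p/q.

Collapse the nested fraction from the inside out:
Start with 11.
2 + 1/(11/1) = 2 + 1/11 = 23/11

23/11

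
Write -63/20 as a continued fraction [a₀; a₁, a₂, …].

[-4; 1, 5, 1, 2]

-63 = -4·20 + 17, so a_0 = -4
20 = 1·17 + 3, so a_1 = 1
17 = 5·3 + 2, so a_2 = 5
3 = 1·2 + 1, so a_3 = 1
2 = 2·1 + 0, so a_4 = 2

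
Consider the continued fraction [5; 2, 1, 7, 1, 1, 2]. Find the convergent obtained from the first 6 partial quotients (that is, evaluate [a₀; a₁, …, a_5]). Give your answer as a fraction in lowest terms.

262/49

a_0 = 5: 5/1
a_1 = 2: 11/2
a_2 = 1: 16/3
a_3 = 7: 123/23
a_4 = 1: 139/26
a_5 = 1: 262/49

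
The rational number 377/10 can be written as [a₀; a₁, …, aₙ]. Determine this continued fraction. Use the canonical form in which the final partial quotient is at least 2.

377 ÷ 10 → quotient 37, remainder 7
10 ÷ 7 → quotient 1, remainder 3
7 ÷ 3 → quotient 2, remainder 1
3 ÷ 1 → quotient 3, remainder 0

[37; 1, 2, 3]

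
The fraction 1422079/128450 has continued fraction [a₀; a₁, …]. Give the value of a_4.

Run the Euclidean algorithm, recording each quotient:
⌊1422079/128450⌋ = 11, remainder 9129
⌊128450/9129⌋ = 14, remainder 644
⌊9129/644⌋ = 14, remainder 113
⌊644/113⌋ = 5, remainder 79
⌊113/79⌋ = 1, remainder 34

1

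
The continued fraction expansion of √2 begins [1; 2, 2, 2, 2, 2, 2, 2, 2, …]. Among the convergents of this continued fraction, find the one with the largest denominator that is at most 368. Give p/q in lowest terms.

a_0 = 1: 1/1  (≤ bound)
a_1 = 2: 3/2  (≤ bound)
a_2 = 2: 7/5  (≤ bound)
a_3 = 2: 17/12  (≤ bound)
a_4 = 2: 41/29  (≤ bound)
a_5 = 2: 99/70  (≤ bound)
a_6 = 2: 239/169  (≤ bound)
a_7 = 2: 577/408  (> 368, stop)

239/169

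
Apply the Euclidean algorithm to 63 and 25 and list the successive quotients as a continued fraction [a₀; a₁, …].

[2; 1, 1, 12]

Repeatedly divide and take the remainder:
⌊63/25⌋ = 2, remainder 13
⌊25/13⌋ = 1, remainder 12
⌊13/12⌋ = 1, remainder 1
⌊12/1⌋ = 12, remainder 0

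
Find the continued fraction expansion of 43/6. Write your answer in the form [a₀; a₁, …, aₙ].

43 ÷ 6 → quotient 7, remainder 1
6 ÷ 1 → quotient 6, remainder 0

[7; 6]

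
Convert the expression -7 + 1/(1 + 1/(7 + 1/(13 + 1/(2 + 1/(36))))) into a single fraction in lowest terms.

Build up convergents one term at a time:
a_0 = -7: -7/1
a_1 = 1: -6/1
a_2 = 7: -49/8
a_3 = 13: -643/105
a_4 = 2: -1335/218
a_5 = 36: -48703/7953

-48703/7953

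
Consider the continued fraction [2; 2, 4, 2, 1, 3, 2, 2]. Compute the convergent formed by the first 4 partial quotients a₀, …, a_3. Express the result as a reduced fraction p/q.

49/20

Use the convergent recurrence hₖ = aₖ·hₖ₋₁ + hₖ₋₂ (and likewise for the denominators kₖ):
a_0 = 2: 2/1
a_1 = 2: 5/2
a_2 = 4: 22/9
a_3 = 2: 49/20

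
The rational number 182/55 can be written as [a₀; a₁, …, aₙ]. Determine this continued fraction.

[3; 3, 4, 4]

Repeatedly divide and take the remainder:
⌊182/55⌋ = 3, remainder 17
⌊55/17⌋ = 3, remainder 4
⌊17/4⌋ = 4, remainder 1
⌊4/1⌋ = 4, remainder 0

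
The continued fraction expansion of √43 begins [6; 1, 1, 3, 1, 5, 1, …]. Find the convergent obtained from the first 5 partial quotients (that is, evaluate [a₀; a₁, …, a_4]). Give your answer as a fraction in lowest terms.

Starting at the tail and folding back:
Start with 1.
3 + 1/(1/1) = 3 + 1/1 = 4/1
1 + 1/(4/1) = 1 + 1/4 = 5/4
1 + 1/(5/4) = 1 + 4/5 = 9/5
6 + 1/(9/5) = 6 + 5/9 = 59/9

59/9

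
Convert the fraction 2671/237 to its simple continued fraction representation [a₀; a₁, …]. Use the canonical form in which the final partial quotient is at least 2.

[11; 3, 1, 2, 2, 1, 2, 2]

Apply division with remainder until the remainder is 0:
2671 ÷ 237 → quotient 11, remainder 64
237 ÷ 64 → quotient 3, remainder 45
64 ÷ 45 → quotient 1, remainder 19
45 ÷ 19 → quotient 2, remainder 7
19 ÷ 7 → quotient 2, remainder 5
7 ÷ 5 → quotient 1, remainder 2
5 ÷ 2 → quotient 2, remainder 1
2 ÷ 1 → quotient 2, remainder 0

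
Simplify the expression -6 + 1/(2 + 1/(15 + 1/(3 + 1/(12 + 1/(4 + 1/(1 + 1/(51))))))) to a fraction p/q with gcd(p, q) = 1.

-1700129/308229

a_0 = -6: -6/1
a_1 = 2: -11/2
a_2 = 15: -171/31
a_3 = 3: -524/95
a_4 = 12: -6459/1171
a_5 = 4: -26360/4779
a_6 = 1: -32819/5950
a_7 = 51: -1700129/308229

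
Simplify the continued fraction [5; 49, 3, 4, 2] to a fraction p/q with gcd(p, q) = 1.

a_0 = 5: 5/1
a_1 = 49: 246/49
a_2 = 3: 743/148
a_3 = 4: 3218/641
a_4 = 2: 7179/1430

7179/1430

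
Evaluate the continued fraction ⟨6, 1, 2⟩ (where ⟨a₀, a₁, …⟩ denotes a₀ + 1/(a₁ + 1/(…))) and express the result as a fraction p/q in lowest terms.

Build up convergents one term at a time:
a_0 = 6: 6/1
a_1 = 1: 7/1
a_2 = 2: 20/3

20/3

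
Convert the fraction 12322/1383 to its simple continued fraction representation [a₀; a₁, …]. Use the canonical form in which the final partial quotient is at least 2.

12322 = 8·1383 + 1258, so a_0 = 8
1383 = 1·1258 + 125, so a_1 = 1
1258 = 10·125 + 8, so a_2 = 10
125 = 15·8 + 5, so a_3 = 15
8 = 1·5 + 3, so a_4 = 1
5 = 1·3 + 2, so a_5 = 1
3 = 1·2 + 1, so a_6 = 1
2 = 2·1 + 0, so a_7 = 2

[8; 1, 10, 15, 1, 1, 1, 2]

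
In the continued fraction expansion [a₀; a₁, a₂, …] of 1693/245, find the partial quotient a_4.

Repeatedly divide and take the remainder:
⌊1693/245⌋ = 6, remainder 223
⌊245/223⌋ = 1, remainder 22
⌊223/22⌋ = 10, remainder 3
⌊22/3⌋ = 7, remainder 1
⌊3/1⌋ = 3, remainder 0

3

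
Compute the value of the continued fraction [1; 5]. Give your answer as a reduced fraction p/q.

6/5

a_0 = 1: 1/1
a_1 = 5: 6/5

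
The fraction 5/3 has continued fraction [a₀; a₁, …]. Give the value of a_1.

Repeatedly divide and take the remainder:
5 = 1·3 + 2, so a_0 = 1
3 = 1·2 + 1, so a_1 = 1

1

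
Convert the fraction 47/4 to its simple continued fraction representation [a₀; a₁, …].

47 = 11·4 + 3, so a_0 = 11
4 = 1·3 + 1, so a_1 = 1
3 = 3·1 + 0, so a_2 = 3

[11; 1, 3]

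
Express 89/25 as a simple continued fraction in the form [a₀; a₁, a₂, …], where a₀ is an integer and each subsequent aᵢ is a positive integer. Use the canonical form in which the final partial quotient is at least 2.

⌊89/25⌋ = 3, remainder 14
⌊25/14⌋ = 1, remainder 11
⌊14/11⌋ = 1, remainder 3
⌊11/3⌋ = 3, remainder 2
⌊3/2⌋ = 1, remainder 1
⌊2/1⌋ = 2, remainder 0

[3; 1, 1, 3, 1, 2]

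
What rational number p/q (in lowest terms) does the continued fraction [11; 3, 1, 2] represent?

Work from the innermost term outward:
Start with 2.
1 + 1/(2/1) = 1 + 1/2 = 3/2
3 + 1/(3/2) = 3 + 2/3 = 11/3
11 + 1/(11/3) = 11 + 3/11 = 124/11

124/11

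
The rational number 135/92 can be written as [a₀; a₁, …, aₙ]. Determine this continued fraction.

[1; 2, 7, 6]

Apply division with remainder until the remainder is 0:
135 = 1·92 + 43, so a_0 = 1
92 = 2·43 + 6, so a_1 = 2
43 = 7·6 + 1, so a_2 = 7
6 = 6·1 + 0, so a_3 = 6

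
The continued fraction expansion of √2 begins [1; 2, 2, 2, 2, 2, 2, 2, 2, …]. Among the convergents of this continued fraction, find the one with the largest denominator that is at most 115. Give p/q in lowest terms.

a_0 = 1: 1/1  (≤ bound)
a_1 = 2: 3/2  (≤ bound)
a_2 = 2: 7/5  (≤ bound)
a_3 = 2: 17/12  (≤ bound)
a_4 = 2: 41/29  (≤ bound)
a_5 = 2: 99/70  (≤ bound)
a_6 = 2: 239/169  (> 115, stop)

99/70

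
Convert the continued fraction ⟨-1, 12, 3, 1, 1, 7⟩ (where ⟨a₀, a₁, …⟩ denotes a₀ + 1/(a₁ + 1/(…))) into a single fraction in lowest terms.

-598/651

Work from the innermost term outward:
Start with 7.
1 + 1/(7/1) = 1 + 1/7 = 8/7
1 + 1/(8/7) = 1 + 7/8 = 15/8
3 + 1/(15/8) = 3 + 8/15 = 53/15
12 + 1/(53/15) = 12 + 15/53 = 651/53
-1 + 1/(651/53) = -1 + 53/651 = -598/651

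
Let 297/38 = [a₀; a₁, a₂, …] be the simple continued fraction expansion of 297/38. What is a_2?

Run the Euclidean algorithm, recording each quotient:
⌊297/38⌋ = 7, remainder 31
⌊38/31⌋ = 1, remainder 7
⌊31/7⌋ = 4, remainder 3

4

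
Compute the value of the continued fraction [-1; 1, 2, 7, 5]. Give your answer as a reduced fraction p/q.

a_0 = -1: -1/1
a_1 = 1: 0/1
a_2 = 2: -1/3
a_3 = 7: -7/22
a_4 = 5: -36/113

-36/113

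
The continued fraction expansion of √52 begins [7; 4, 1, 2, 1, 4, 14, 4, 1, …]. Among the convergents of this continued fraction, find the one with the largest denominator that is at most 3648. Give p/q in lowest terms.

List convergents until the denominator exceeds the bound:
a_0 = 7: 7/1  (≤ bound)
a_1 = 4: 29/4  (≤ bound)
a_2 = 1: 36/5  (≤ bound)
a_3 = 2: 101/14  (≤ bound)
a_4 = 1: 137/19  (≤ bound)
a_5 = 4: 649/90  (≤ bound)
a_6 = 14: 9223/1279  (≤ bound)
a_7 = 4: 37541/5206  (> 3648, stop)

9223/1279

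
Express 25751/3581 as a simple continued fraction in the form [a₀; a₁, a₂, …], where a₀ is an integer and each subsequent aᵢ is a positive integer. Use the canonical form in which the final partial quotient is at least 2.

Run the Euclidean algorithm, recording each quotient:
25751 ÷ 3581 → quotient 7, remainder 684
3581 ÷ 684 → quotient 5, remainder 161
684 ÷ 161 → quotient 4, remainder 40
161 ÷ 40 → quotient 4, remainder 1
40 ÷ 1 → quotient 40, remainder 0

[7; 5, 4, 4, 40]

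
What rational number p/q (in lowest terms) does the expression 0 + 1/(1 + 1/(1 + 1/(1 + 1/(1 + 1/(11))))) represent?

35/58

Compute successive convergents:
a_0 = 0: 0/1
a_1 = 1: 1/1
a_2 = 1: 1/2
a_3 = 1: 2/3
a_4 = 1: 3/5
a_5 = 11: 35/58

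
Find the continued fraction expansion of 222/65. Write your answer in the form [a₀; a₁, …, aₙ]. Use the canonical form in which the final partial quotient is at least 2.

[3; 2, 2, 2, 5]

222 = 3·65 + 27, so a_0 = 3
65 = 2·27 + 11, so a_1 = 2
27 = 2·11 + 5, so a_2 = 2
11 = 2·5 + 1, so a_3 = 2
5 = 5·1 + 0, so a_4 = 5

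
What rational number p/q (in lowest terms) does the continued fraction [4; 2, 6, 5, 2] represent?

Collapse the nested fraction from the inside out:
Start with 2.
5 + 1/(2/1) = 5 + 1/2 = 11/2
6 + 1/(11/2) = 6 + 2/11 = 68/11
2 + 1/(68/11) = 2 + 11/68 = 147/68
4 + 1/(147/68) = 4 + 68/147 = 656/147

656/147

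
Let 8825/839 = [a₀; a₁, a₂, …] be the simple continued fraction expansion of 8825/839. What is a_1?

1

Run the Euclidean algorithm, recording each quotient:
8825 = 10·839 + 435, so a_0 = 10
839 = 1·435 + 404, so a_1 = 1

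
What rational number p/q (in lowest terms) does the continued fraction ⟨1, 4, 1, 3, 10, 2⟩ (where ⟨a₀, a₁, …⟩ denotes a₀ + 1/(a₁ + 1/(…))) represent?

495/409

a_0 = 1: 1/1
a_1 = 4: 5/4
a_2 = 1: 6/5
a_3 = 3: 23/19
a_4 = 10: 236/195
a_5 = 2: 495/409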